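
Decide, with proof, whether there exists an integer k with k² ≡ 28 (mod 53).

k = 44

Take k = 44. Then 44² = 1936 = 36·53 + 28, so 44² ≡ 28 (mod 53).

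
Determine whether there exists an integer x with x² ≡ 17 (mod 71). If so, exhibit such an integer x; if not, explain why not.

71 is prime, so by Euler's criterion 17 is a square mod 71 iff 17^((71−1)/2) = 17^35 ≡ 1 (mod 71).
Repeated squaring mod 71: 17^2 = 289 ≡ 5; 17^4 ≡ 5² = 25 ≡ 25; 17^8 ≡ 25² = 625 ≡ 57; 17^16 ≡ 57² = 3249 ≡ 54; 17^32 ≡ 54² = 2916 ≡ 5.
Since 35 = 32 + 2 + 1, 17^35 ≡ 5 · 5 · 17; multiplying out mod 71: 5·5 = 25 ≡ 25, then 25·17 = 425 ≡ 70. Thus 17^35 ≡ 70 ≡ −1 (mod 71).
By Euler's criterion 17 is a quadratic non-residue mod 71: no x satisfies x² ≡ 17 (mod 71).

No such integer exists.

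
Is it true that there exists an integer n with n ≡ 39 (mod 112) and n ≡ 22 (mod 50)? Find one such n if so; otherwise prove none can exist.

There is no such integer.

gcd(112, 50) = 2. If n ≡ 39 (mod 112) and n ≡ 22 (mod 50), then n ≡ 39 (mod 2) and n ≡ 22 (mod 2).
However 39 ≡ 1 and 22 ≡ 0 (mod 2), and 1 ≠ 0.
Hence the system has no solution.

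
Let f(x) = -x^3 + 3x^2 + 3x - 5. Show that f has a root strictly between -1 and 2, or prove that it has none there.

Yes, f has a root in the interval.

f(-1) = -4 and f(2) = 5, which have opposite signs.
Since f is a polynomial it is continuous on [-1, 2].
By the Intermediate Value Theorem f must vanish at some point of (-1, 2).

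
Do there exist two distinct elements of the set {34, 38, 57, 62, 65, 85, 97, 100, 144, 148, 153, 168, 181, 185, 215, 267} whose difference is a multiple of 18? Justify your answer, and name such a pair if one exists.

Two integers differ by a multiple of 18 exactly when they have the same residue mod 18. The residues are 34↦16, 38↦2, 57↦3, 62↦8, 65↦11, 85↦13, 97↦7, 100↦10, 144↦0, 148↦4, 153↦9, 168↦6, 181↦1, 185↦5, 215↦17, 267↦15.
These 16 residues are pairwise different, hence no difference of two elements is divisible by 18.

There is no such pair.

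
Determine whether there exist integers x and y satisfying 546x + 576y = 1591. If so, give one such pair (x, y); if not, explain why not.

Any value of 546x + 576y is a multiple of gcd(546, 576) = 6.
But 1591 = 6·265 + 1, so 6 ∤ 1591.
So the equation is unsolvable over ℤ.

There are no such integers.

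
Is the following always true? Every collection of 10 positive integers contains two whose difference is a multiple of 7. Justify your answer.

Yes, this is always true.

Each integer lies in one of the 7 residue classes modulo 7.
Placing 10 integers into 7 classes, some class receives at least two — say a and b.
Then a ≡ b (mod 7), i.e. 7 ∣ (a − b).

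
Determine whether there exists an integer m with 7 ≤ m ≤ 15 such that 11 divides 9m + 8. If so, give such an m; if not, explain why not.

m = 15

Scanning upward from m = 7 gives 71, 80, 89, 98, 107, 116, 125, 134, none divisible by 11. m = 15 works, since 9·15 + 8 = 143 = 13·11.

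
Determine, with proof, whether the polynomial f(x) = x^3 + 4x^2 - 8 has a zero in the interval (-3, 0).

f(-3) = 1 and f(0) = -8, which have opposite signs.
Since f is a polynomial it is continuous on [-3, 0].
By the Intermediate Value Theorem, f takes the value 0 somewhere in the open interval.

Such a root exists.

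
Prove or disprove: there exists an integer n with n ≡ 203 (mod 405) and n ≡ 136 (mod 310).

Both moduli are multiples of 5 = gcd(405, 310), so any solution would satisfy n ≡ 203 and n ≡ 136 modulo 5 simultaneously.
These are incompatible: 203 − 136 = 67 is not divisible by 5.
Hence the system has no solution.

No such integer exists.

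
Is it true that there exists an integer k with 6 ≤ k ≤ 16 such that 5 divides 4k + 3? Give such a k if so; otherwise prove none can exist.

k = 8

Scanning upward from k = 6 gives 27, 31, none divisible by 5. Try k = 8: 4·8 + 3 = 35 = 7·5, which is divisible by 5.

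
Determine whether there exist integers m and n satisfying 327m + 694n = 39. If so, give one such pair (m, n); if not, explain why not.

m = 293, n = -138

Since gcd(327, 694) = 1, every integer is an integer combination of 327 and 694.
Euclidean algorithm: 694 = 2·327 + 40, 327 = 8·40 + 7, 40 = 5·7 + 5, 7 = 1·5 + 2, 5 = 2·2 + 1, 2 = 2·1 + 0.
Unwinding: 1 = 5 − 2·2 = 5 − 2·(7 − 1·5) = −2·7 + 3·5 = −2·7 + 3·(40 − 5·7) = 3·40 − 17·7 = 3·40 − 17·(327 − 8·40) = −17·327 + 139·40 = −17·327 + 139·(694 − 2·327) = 139·694 − 295·327, i.e. 327·(-295) + 694·139 = 1.
Scaling by 39 gives the particular solution (m, n) = (-11505, 5421).
The general solution is m = -11505 + 694k, n = 5421 − 327k; taking k = 17 gives the smaller pair m = 293, n = -138.
Indeed 327·293 + 694·(-138) = 95811 − 95772 = 39.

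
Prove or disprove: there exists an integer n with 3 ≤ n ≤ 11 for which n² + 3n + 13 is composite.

n = 9

At n = 9: 9² + 3·9 + 13 = 121 = 11·11, which is composite.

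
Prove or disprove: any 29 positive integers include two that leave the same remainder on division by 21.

Yes, this is always true.

There are exactly 21 possible remainders on division by 21.
With 29 integers and only 21 classes, the pigeonhole principle forces two of them, say a and b, into the same class.
So a and b have equal remainders mod 21, which is exactly what was to be shown.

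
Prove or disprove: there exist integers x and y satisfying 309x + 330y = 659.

There are no such integers.

gcd(309, 330) = 3, so every integer of the form 309x + 330y is a multiple of 3.
But 659 is not a multiple of 3 (it leaves remainder 2).
Hence no integers x, y satisfy the equation.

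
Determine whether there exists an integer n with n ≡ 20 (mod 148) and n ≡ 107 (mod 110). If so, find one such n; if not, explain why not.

There is no such integer.

Both moduli are multiples of 2 = gcd(148, 110), so any solution would satisfy n ≡ 20 and n ≡ 107 modulo 2 simultaneously.
However 20 ≡ 0 and 107 ≡ 1 (mod 2), and 0 ≠ 1.
Therefore no such n exists.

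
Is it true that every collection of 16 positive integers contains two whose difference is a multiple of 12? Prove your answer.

Yes, this is always true.

Each integer lies in one of the 12 residue classes modulo 12.
Since 16 > 12, two of the 16 integers must share a residue class by the pigeonhole principle; call them a and b.
Their difference a − b is then a multiple of 12.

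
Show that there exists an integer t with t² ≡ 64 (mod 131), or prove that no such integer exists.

Take t = 8. Then 8² = 64, and since 0 ≤ 64 < 131 this is already reduced: 8² ≡ 64 (mod 131).

t = 8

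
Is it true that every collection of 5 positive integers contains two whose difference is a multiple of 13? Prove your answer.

No; for instance {2, 3, 4, 5, 6} is a counterexample.

Consider the 5 integers 2, 3, …, 6. They lie in distinct residue classes modulo 13, since 5 ≤ 13.
Any two of them differ by at most 4 < 13 and by at least 1, so no difference is a multiple of 13.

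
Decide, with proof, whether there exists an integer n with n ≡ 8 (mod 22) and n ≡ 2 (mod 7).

Since 22 and 7 share no common factor, CRT says the pair of congruences has a solution (unique mod 154).
Any solution of the first congruence is n = 8 + 22t; substituting into the second, 22t ≡ 2 − 8 ≡ 1 (mod 7).
22 ≡ 1 (mod 7), so this reads 1t ≡ 1 (mod 7). So t ≡ 1 (mod 7).
With t = 1: n = 8 + 22·1 = 30.
Verify: 30 = 1·22 + 8 and 30 = 4·7 + 2. ✓

n = 30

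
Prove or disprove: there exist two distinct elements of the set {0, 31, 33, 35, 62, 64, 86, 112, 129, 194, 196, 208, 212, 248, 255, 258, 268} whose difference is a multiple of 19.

Two integers differ by a multiple of 19 exactly when they have the same residue mod 19. The residues are 0↦0, 31↦12, 33↦14, 35↦16, 62↦5, 64↦7, 86↦10, 112↦17, 129↦15, 194↦4, 196↦6, 208↦18, 212↦3, 248↦1, 255↦8, 258↦11, 268↦2.
These 17 residues are pairwise different, hence no difference of two elements is divisible by 19.

No such pair exists.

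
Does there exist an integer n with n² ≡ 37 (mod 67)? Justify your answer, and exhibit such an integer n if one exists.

n = 38 works: 38² = 1444, and 1444 − 37 = 1407 = 21·67.

n = 38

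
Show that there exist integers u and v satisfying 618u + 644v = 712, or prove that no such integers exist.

u = 146, v = -139

Every value of 618u + 644v is a multiple of gcd(618, 644) = 2; since 2 ∣ 712, solutions exist.
Dividing through by 2 reduces the equation to 309u + 322v = 356.
Euclidean algorithm: 322 = 1·309 + 13, 309 = 23·13 + 10, 13 = 1·10 + 3, 10 = 3·3 + 1, 3 = 3·1 + 0.
Working back up the chain: 1 = 10 − 3·3 = 10 − 3·(13 − 1·10) = −3·13 + 4·10 = −3·13 + 4·(309 − 23·13) = 4·309 − 95·13 = 4·309 − 95·(322 − 1·309) = −95·322 + 99·309. So 309·99 + 322·(-95) = 1.
Scaling by 356 gives the particular solution (u, v) = (35244, -33820).
The general solution is u = 35244 + 322k, v = -33820 − 309k; taking k = -109 gives the smaller pair u = 146, v = -139.
Check: 618·146 + 644·(-139) = 90228 − 89516 = 712. ✓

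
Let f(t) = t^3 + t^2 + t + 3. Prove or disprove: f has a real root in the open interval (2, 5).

Evaluate at the endpoints: f(2) = 17, f(5) = 158 — same sign (positive).
f'(t) = 3t^2 + 2t + 1 has discriminant 2² − 4·3·1 = -8 < 0, so f' has no real roots and is positive for every real t.
Hence f is strictly increasing on ℝ, and in particular on [2, 5]. A strictly monotone function with same-sign endpoint values stays positive on the whole interval, so f has no zero in (2, 5).

No.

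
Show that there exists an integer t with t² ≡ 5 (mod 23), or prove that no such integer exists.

Apply Euler's criterion with the prime 23: 5 is a quadratic residue iff 5^11 ≡ 1 (mod 23), and a non-residue iff it is ≡ −1.
Squaring successively (mod 23): 5^2 = 25 ≡ 2; 5^4 ≡ 2² = 4 ≡ 4; 5^8 ≡ 4² = 16 ≡ 16.
Since 11 = 8 + 2 + 1, 5^11 ≡ 16 · 2 · 5; multiplying out mod 23: 16·2 = 32 ≡ 9, then 9·5 = 45 ≡ 22. Thus 5^11 ≡ 22 ≡ −1 (mod 23).
By Euler's criterion 5 is a quadratic non-residue mod 23: no t satisfies t² ≡ 5 (mod 23).

No, no such integer exists.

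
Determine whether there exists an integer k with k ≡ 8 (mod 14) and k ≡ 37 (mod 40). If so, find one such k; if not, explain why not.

There is no such integer.

Both moduli are multiples of 2 = gcd(14, 40), so any solution would satisfy k ≡ 8 and k ≡ 37 modulo 2 simultaneously.
But 8 mod 2 = 0 while 37 mod 2 = 1, a contradiction.
Therefore no such k exists.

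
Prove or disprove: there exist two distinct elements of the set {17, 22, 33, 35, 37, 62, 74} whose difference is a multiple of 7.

No, no such pair exists.

Two integers differ by a multiple of 7 exactly when they have the same residue mod 7. The residues are 17↦3, 22↦1, 33↦5, 35↦0, 37↦2, 62↦6, 74↦4.
These 7 residues are pairwise different, hence no difference of two elements is divisible by 7.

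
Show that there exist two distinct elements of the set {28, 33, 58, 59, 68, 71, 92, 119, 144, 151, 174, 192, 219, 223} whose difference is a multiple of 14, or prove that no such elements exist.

Two integers differ by a multiple of 14 exactly when they have the same residue mod 14. The residues are 28↦0, 33↦5, 58↦2, 59↦3, 68↦12, 71↦1, 92↦8, 119↦7, 144↦4, 151↦11, 174↦6, 192↦10, 219↦9, 223↦13.
No residue repeats among the 14 elements, so no pair has difference ≡ 0 (mod 14).

No such pair exists.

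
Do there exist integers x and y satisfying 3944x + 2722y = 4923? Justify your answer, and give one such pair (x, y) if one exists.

gcd(3944, 2722) = 2, so every integer of the form 3944x + 2722y is a multiple of 2.
However 4923 leaves remainder 1 on division by 2.
Therefore 3944x + 2722y = 4923 has no solution in integers.

No, no such integers exist.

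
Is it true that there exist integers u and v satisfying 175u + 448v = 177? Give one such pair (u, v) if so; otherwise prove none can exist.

No, no such integers exist.

gcd(175, 448) = 7, so every integer of the form 175u + 448v is a multiple of 7.
But 177 = 7·25 + 2, so 7 ∤ 177.
Therefore 175u + 448v = 177 has no solution in integers.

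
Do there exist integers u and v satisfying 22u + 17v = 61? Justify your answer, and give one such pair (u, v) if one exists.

Since gcd(22, 17) = 1, every integer is an integer combination of 22 and 17.
Dividing repeatedly: 22 = 1·17 + 5, 17 = 3·5 + 2, 5 = 2·2 + 1, 2 = 2·1 + 0.
Unwinding: 1 = 5 − 2·2 = 5 − 2·(17 − 3·5) = −2·17 + 7·5 = −2·17 + 7·(22 − 1·17) = 7·22 − 9·17, i.e. 22·7 + 17·(-9) = 1.
Times 61: 22·427 + 17·(-549) = 61, so (427, -549) solves it.
Shifting by a multiple of (17, −22) keeps it a solution: u = 427 − 25·17 = 2, v = -549 + 25·22 = 1.
Indeed 22·2 + 17·1 = 44 + 17 = 61.

u = 2, v = 1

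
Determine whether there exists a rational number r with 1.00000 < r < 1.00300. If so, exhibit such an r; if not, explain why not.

r = 335/334

Look for a denominator N such that an integer falls strictly between N·1.00000 and N·1.00300. N = 334 works: 334·1.00000 = 334.00000 < 335 < 335.00200 = 334·1.00300.
Dividing back, 1.00000 < 335/334 < 1.00300, and 335/334 is rational.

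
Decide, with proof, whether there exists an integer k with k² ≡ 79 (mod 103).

k = 39

k = 39 works: 39² = 1521, and 1521 − 79 = 1442 = 14·103.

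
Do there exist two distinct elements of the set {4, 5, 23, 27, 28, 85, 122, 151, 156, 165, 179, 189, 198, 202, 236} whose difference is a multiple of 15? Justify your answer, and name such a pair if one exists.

No such pair exists.

Reduce each element modulo 15: 4↦4, 5↦5, 23↦8, 27↦12, 28↦13, 85↦10, 122↦2, 151↦1, 156↦6, 165↦0, 179↦14, 189↦9, 198↦3, 202↦7, 236↦11.
No residue repeats among the 15 elements, so no pair has difference ≡ 0 (mod 15).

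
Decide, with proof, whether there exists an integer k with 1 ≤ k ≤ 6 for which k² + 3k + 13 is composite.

There is no such integer k in that range.

The values for k = 1, 2, …, 6 are 17, 23, 31, 41, 53, 67, and each of these is prime.
So no value in the range makes the expression composite.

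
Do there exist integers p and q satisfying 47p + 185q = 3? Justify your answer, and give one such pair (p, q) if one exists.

p = 4, q = -1

47 and 185 are coprime, so 47p + 185q ranges over all of ℤ.
Euclidean algorithm: 185 = 3·47 + 44, 47 = 1·44 + 3, 44 = 14·3 + 2, 3 = 1·2 + 1, 2 = 2·1 + 0.
Working back up the chain: 1 = 3 − 1·2 = 3 − (44 − 14·3) = −44 + 15·3 = −44 + 15·(47 − 1·44) = 15·47 − 16·44 = 15·47 − 16·(185 − 3·47) = −16·185 + 63·47. So 47·63 + 185·(-16) = 1.
Multiplying through by 3: p = 63·3 = 189, q = (-16)·3 = -48 is a solution.
Shifting by a multiple of (185, −47) keeps it a solution: p = 189 − 1·185 = 4, q = -48 + 1·47 = -1.
Check: 47·4 + 185·(-1) = 188 − 185 = 3. ✓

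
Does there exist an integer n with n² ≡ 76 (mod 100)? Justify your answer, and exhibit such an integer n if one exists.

n = 26

n = 26 works: 26² = 676, and 676 − 76 = 600 = 6·100.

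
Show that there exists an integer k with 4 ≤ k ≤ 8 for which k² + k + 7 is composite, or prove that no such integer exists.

At k = 6: 6² + 6 + 7 = 49 = 7·7, which is composite.

k = 6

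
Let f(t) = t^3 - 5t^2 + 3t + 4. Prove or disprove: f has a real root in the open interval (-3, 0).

f(-3) = -77 and f(0) = 4, which have opposite signs.
Since f is a polynomial it is continuous on [-3, 0].
By the Intermediate Value Theorem f must vanish at some point of (-3, 0).

Yes, f has a root in the interval.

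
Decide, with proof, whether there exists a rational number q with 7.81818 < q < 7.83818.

Look for a denominator N such that an integer falls strictly between N·7.81818 and N·7.83818. N = 6 works: 6·7.81818 = 46.90908 < 47 < 47.02908 = 6·7.83818.
So q = 47/6 works: it is a ratio of integers, and dividing 6·7.81818 < 47 < 6·7.83818 through by 6 gives 7.81818 < 47/6 < 7.83818.

q = 47/6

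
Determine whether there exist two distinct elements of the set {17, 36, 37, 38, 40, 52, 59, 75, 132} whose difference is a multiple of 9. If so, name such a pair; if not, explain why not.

Reduce each element modulo 9: 17↦8, 36↦0, 37↦1, 38↦2, 40↦4, 52↦7, 59↦5, 75↦3, 132↦6.
No residue repeats among the 9 elements, so no pair has difference ≡ 0 (mod 9).

No such pair exists.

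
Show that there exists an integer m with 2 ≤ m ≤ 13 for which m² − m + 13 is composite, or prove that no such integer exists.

m = 13

At m = 13: 13² − 13 + 13 = 169 = 13·13, which is composite.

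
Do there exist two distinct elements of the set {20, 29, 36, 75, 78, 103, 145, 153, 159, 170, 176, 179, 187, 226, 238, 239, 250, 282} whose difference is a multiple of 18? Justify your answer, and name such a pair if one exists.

Two integers differ by a multiple of 18 exactly when they have the same residue mod 18. The residues are 20↦2, 29↦11, 36↦0, 75↦3, 78↦6, 103↦13, 145↦1, 153↦9, 159↦15, 170↦8, 176↦14, 179↦17, 187↦7, 226↦10, 238↦4, 239↦5, 250↦16, 282↦12.
All 18 residues are distinct, so no two elements differ by a multiple of 18.

No, no such pair exists.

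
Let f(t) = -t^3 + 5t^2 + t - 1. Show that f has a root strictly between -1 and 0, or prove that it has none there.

f(-1) = 4 and f(0) = -1, which have opposite signs.
f is continuous everywhere (it is a polynomial), in particular on [-1, 0].
By the Intermediate Value Theorem f must vanish at some point of (-1, 0).

Such a root exists.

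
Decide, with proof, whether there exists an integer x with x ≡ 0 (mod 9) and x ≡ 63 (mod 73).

x = 63

gcd(9, 73) = 1, so the Chinese Remainder Theorem guarantees exactly one residue class mod 657 satisfying both.
Write x = 0 + 9t and require 0 + 9t ≡ 63 (mod 73), i.e. 9t ≡ 63 (mod 73).
To invert 9 modulo 73: 73 = 8·9 + 1, 9 = 9·1 + 0, and unwinding, 1 = 73 − 8·9. Thus 9⁻¹ ≡ -8 ≡ 65 (mod 73).
Multiplying by 65: t ≡ 65·63 = 4095 ≡ 7 (mod 73).
Taking t = 7 gives x = 0 + 9·7 = 63.
Indeed 63 ≡ 0 (mod 9) and 63 ≡ 63 (mod 73).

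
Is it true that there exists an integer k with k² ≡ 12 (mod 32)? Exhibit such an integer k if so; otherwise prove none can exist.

No such integer exists.

Since 16 ∣ 32, a solution of k² ≡ 12 (mod 32) would also satisfy k² ≡ 12 (mod 16).
Computing k² mod 16 for k = 0, 1, …, 8 (enough, by the symmetry k ↦ 16 − k) gives 0, 1, 4, 9, 0, 9, 4, 1, 0.
The set of squares mod 16 is therefore {0, 1, 4, 9}, which does not contain 12.
Hence no integer k has k² ≡ 12 (mod 32).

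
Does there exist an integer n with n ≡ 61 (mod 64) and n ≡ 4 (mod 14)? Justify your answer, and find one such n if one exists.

Both moduli are multiples of 2 = gcd(64, 14), so any solution would satisfy n ≡ 61 and n ≡ 4 modulo 2 simultaneously.
These are incompatible: 61 − 4 = 57 is not divisible by 2.
Therefore no such n exists.

No, no such integer exists.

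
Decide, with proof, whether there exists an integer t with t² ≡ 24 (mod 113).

No such integer exists.

Apply Euler's criterion with the prime 113: 24 is a quadratic residue iff 24^56 ≡ 1 (mod 113), and a non-residue iff it is ≡ −1.
Squaring successively (mod 113): 24^2 = 576 ≡ 11; 24^4 ≡ 11² = 121 ≡ 8; 24^8 ≡ 8² = 64 ≡ 64; 24^16 ≡ 64² = 4096 ≡ 28; 24^32 ≡ 28² = 784 ≡ 106.
Since 56 = 32 + 16 + 8, 24^56 ≡ 106 · 28 · 64; multiplying out mod 113: 106·28 = 2968 ≡ 30, then 30·64 = 1920 ≡ 112. Thus 24^56 ≡ 112 ≡ −1 (mod 113).
The value −1 means 24 is a non-residue modulo 113, so t² ≡ 24 (mod 113) is impossible.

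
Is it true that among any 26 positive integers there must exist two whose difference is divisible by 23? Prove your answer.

Yes, this is always true.

Partition the integers by their residue mod 23; there are 23 classes.
Placing 26 integers into 23 classes, some class receives at least two — say a and b.
Their difference a − b is then a multiple of 23.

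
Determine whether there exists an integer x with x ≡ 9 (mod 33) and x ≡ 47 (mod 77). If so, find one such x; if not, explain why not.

No such integer exists.

Both moduli are multiples of 11 = gcd(33, 77), so any solution would satisfy x ≡ 9 and x ≡ 47 modulo 11 simultaneously.
However 9 ≡ 9 and 47 ≡ 3 (mod 11), and 9 ≠ 3.
So no integer satisfies both congruences.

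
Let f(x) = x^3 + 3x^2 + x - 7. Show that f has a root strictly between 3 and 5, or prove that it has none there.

f has no root in that interval.

f(3) = 50 and f(5) = 198, both positive, so a sign-change argument is unavailable; we show f keeps this sign on the whole interval.
Substitute x = 3 + u, where 0 < u < 2 on the interval. Expanding, f(3 + u) = u^3 + 12u^2 + 46u + 50.
All 4 nonzero coefficients of this polynomial in u are positive; hence for u > 0 the value is a sum of positive terms (the constant 50 among them).
Therefore f(x) > 0 throughout (3, 5), and f has no zero there.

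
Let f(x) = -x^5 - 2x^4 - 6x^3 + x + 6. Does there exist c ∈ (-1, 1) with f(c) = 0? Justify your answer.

f(-1) = 10 and f(1) = -2, which have opposite signs.
f is continuous everywhere (it is a polynomial), in particular on [-1, 1].
So by the Intermediate Value Theorem there is a c strictly between -1 and 1 with f(c) = 0.

Yes, f has a root in the interval.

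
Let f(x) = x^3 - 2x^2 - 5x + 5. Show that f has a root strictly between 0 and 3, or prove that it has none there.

Such a root exists.

f(0) = 5 and f(3) = -1, which have opposite signs.
As a polynomial, f is continuous on every closed interval.
By the Intermediate Value Theorem, f takes the value 0 somewhere in the open interval.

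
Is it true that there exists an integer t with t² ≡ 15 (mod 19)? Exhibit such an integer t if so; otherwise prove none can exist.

No, no such integer exists.

Computing t² mod 19 for t = 0, 1, …, 9 (enough, by the symmetry t ↦ 19 − t) gives 0, 1, 4, 9, 16, 6, 17, 11, 7, 5.
So the quadratic residues mod 19 are {0, 1, 4, 5, 6, 7, 9, 11, 16, 17}, and 15 is not among them.
Therefore t² ≡ 15 (mod 19) has no solution.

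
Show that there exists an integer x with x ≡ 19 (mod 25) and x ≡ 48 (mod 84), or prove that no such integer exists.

The moduli 25 and 84 are coprime, so by the Chinese Remainder Theorem a unique solution modulo 2100 exists.
Write x = 19 + 25t and require 19 + 25t ≡ 48 (mod 84), i.e. 25t ≡ 29 (mod 84).
Note 25·37 = 925 ≡ 1 (mod 84) (as 925 − 1 = 11·84), so 25⁻¹ ≡ 37.
Therefore t ≡ 37·29 = 1073 ≡ 65 (mod 84).
Taking t = 65 gives x = 19 + 25·65 = 1644.
Indeed 1644 ≡ 19 (mod 25) and 1644 ≡ 48 (mod 84).

x = 1644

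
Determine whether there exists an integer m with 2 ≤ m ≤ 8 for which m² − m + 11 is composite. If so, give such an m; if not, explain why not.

There is no such integer m in that range.

The values for m = 2, 3, …, 8 are 13, 17, 23, 31, 41, 53, 67, and each of these is prime.
So no value in the range makes the expression composite.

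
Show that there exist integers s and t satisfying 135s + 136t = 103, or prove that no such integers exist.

s = 33, t = -32

Since gcd(135, 136) = 1, every integer is an integer combination of 135 and 136.
Run the Euclidean algorithm on 136 and 135: 136 = 1·135 + 1, 135 = 135·1 + 0.
Unwinding: 1 = 136 − 1·135, i.e. 135·(-1) + 136·1 = 1.
Scaling by 103 gives the particular solution (s, t) = (-103, 103).
The general solution is s = -103 + 136k, t = 103 − 135k; taking k = 1 gives the smaller pair s = 33, t = -32.
Check: 135·33 + 136·(-32) = 4455 − 4352 = 103. ✓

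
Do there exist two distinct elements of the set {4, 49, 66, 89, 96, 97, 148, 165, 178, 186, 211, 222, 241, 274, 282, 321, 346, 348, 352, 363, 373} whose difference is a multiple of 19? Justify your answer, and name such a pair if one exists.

Reduce each element mod 19: 4↦4, 49↦11, 66↦9, 89↦13, 96↦1, 97↦2, 148↦15, 165↦13, 178↦7, 186↦15, 211↦2, 222↦13, 241↦13, 274↦8, 282↦16, 321↦17, 346↦4, 348↦6, 352↦10, 363↦2, 373↦12. The residue 4 repeats (at 4 and 346), and 346 − 4 = 342 = 18·19.

4 and 346 are such a pair.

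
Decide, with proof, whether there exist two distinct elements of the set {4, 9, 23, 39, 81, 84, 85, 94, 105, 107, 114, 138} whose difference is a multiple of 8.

Yes: 4 and 84.

4 mod 8 = 4 and 84 mod 8 = 4, so 84 − 4 = 80 = 10·8.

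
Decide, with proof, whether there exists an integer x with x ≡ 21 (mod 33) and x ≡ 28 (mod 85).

The moduli 33 and 85 are coprime, so by the Chinese Remainder Theorem a unique solution modulo 2805 exists.
Write x = 21 + 33t and require 21 + 33t ≡ 28 (mod 85), i.e. 33t ≡ 7 (mod 85).
Since 33·67 = 2211 = 26·85 + 1, the inverse of 33 mod 85 is 67.
Multiplying by 67: t ≡ 67·7 = 469 ≡ 44 (mod 85).
With t = 44: x = 21 + 33·44 = 1473.
Check: 1473 mod 33 = 21, 1473 mod 85 = 28. ✓

x = 1473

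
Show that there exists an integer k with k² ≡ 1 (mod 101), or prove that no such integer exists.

k = 1

Take k = 1. Then 1² = 1, and since 0 ≤ 1 < 101 this is already reduced: 1² ≡ 1 (mod 101).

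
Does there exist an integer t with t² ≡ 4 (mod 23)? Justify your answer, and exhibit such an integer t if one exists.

t = 2

Take t = 2. Then 2² = 4, and since 0 ≤ 4 < 23 this is already reduced: 2² ≡ 4 (mod 23).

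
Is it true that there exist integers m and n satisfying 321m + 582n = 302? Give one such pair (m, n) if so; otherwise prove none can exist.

No, no such integers exist.

Both 321 and 582 are divisible by gcd(321, 582) = 3, hence so is any combination 321m + 582n.
However 302 leaves remainder 2 on division by 3.
Therefore 321m + 582n = 302 has no solution in integers.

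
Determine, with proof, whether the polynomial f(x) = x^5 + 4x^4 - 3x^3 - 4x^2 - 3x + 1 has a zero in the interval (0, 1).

Yes, f has a root in the interval.

f(0) = 1 and f(1) = -4, which have opposite signs.
As a polynomial, f is continuous on every closed interval.
By the Intermediate Value Theorem f must vanish at some point of (0, 1).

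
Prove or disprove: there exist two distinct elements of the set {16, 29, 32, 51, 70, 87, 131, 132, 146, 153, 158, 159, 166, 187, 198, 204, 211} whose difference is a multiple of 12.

The pair (51, 87) works.

Both 51 and 87 leave remainder 3 on division by 12; their difference 36 = 3·12 is a multiple of 12.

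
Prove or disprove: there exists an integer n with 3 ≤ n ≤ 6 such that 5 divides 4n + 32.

No, no such integer n in that range exists.

At n = 3, 4·3 + 32 = 44 ≡ 4 (mod 5), and each step in n adds 4, giving residues 4, 3, 2, 1 for n = 3, 4, 5, 6.
None is 0, so 5 never divides 4n + 32 on this range.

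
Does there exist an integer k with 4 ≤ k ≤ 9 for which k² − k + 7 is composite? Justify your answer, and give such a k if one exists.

k = 5

At k = 5: 5² − 5 + 7 = 27 = 3·9, which is composite.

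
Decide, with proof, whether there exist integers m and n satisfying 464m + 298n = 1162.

m = 7, n = -7

Every value of 464m + 298n is a multiple of gcd(464, 298) = 2; since 2 ∣ 1162, solutions exist.
Dividing through by 2 reduces the equation to 232m + 149n = 581.
Run the Euclidean algorithm on 232 and 149: 232 = 1·149 + 83, 149 = 1·83 + 66, 83 = 1·66 + 17, 66 = 3·17 + 15, 17 = 1·15 + 2, 15 = 7·2 + 1, 2 = 2·1 + 0.
Unwinding: 1 = 15 − 7·2 = 15 − 7·(17 − 1·15) = −7·17 + 8·15 = −7·17 + 8·(66 − 3·17) = 8·66 − 31·17 = 8·66 − 31·(83 − 1·66) = −31·83 + 39·66 = −31·83 + 39·(149 − 1·83) = 39·149 − 70·83 = 39·149 − 70·(232 − 1·149) = −70·232 + 109·149, i.e. 232·(-70) + 149·109 = 1.
Times 581: 232·(-40670) + 149·63329 = 581, so (-40670, 63329) solves it.
Adding 273·149 to m and subtracting 273·232 from n gives the tidier solution (7, -7).
Check: 464·7 + 298·(-7) = 3248 − 2086 = 1162. ✓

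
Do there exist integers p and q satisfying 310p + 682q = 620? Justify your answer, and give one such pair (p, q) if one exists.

Every value of 310p + 682q is a multiple of gcd(310, 682) = 62; since 62 ∣ 620, solutions exist.
Dividing through by 62 reduces the equation to 5p + 11q = 10.
Dividing repeatedly: 11 = 2·5 + 1, 5 = 5·1 + 0.
Back-substituting, 1 = 11 − 2·5; that is, 5·(-2) + 11·1 = 1.
Multiplying through by 10: p = (-2)·10 = -20, q = 1·10 = 10 is a solution.
The general solution is p = -20 + 11k, q = 10 − 5k; taking k = 2 gives the smaller pair p = 2, q = 0.
Check: 310·2 + 682·0 = 620 + 0 = 620. ✓

p = 2, q = 0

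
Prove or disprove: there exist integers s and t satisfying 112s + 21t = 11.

Any value of 112s + 21t is a multiple of gcd(112, 21) = 7.
But 11 = 7·1 + 4, so 7 ∤ 11.
Therefore 112s + 21t = 11 has no solution in integers.

No such integers exist.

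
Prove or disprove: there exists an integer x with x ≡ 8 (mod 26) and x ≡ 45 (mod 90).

Reduce both congruences modulo 2, which divides 26 and 90: they say x ≡ 8 (mod 2) and x ≡ 45 (mod 2).
However 8 ≡ 0 and 45 ≡ 1 (mod 2), and 0 ≠ 1.
So no integer satisfies both congruences.

No, no such integer exists.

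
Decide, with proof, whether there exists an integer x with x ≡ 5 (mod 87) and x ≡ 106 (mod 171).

There is no such integer.

Reduce both congruences modulo 3, which divides 87 and 171: they say x ≡ 5 (mod 3) and x ≡ 106 (mod 3).
But 5 mod 3 = 2 while 106 mod 3 = 1, a contradiction.
Hence the system has no solution.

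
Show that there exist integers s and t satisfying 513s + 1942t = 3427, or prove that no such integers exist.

s = 1025, t = -269

Since gcd(513, 1942) = 1, every integer is an integer combination of 513 and 1942.
Euclidean algorithm: 1942 = 3·513 + 403, 513 = 1·403 + 110, 403 = 3·110 + 73, 110 = 1·73 + 37, 73 = 1·37 + 36, 37 = 1·36 + 1, 36 = 36·1 + 0.
Working back up the chain: 1 = 37 − 1·36 = 37 − (73 − 1·37) = −73 + 2·37 = −73 + 2·(110 − 1·73) = 2·110 − 3·73 = 2·110 − 3·(403 − 3·110) = −3·403 + 11·110 = −3·403 + 11·(513 − 1·403) = 11·513 − 14·403 = 11·513 − 14·(1942 − 3·513) = −14·1942 + 53·513. So 513·53 + 1942·(-14) = 1.
Multiplying through by 3427: s = 53·3427 = 181631, t = (-14)·3427 = -47978 is a solution.
Subtracting 93·1942 from s and adding 93·513 to t gives the tidier solution (1025, -269).
Indeed 513·1025 + 1942·(-269) = 525825 − 522398 = 3427.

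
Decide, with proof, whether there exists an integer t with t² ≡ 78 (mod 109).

t = 29 works: 29² = 841, and 841 − 78 = 763 = 7·109.

t = 29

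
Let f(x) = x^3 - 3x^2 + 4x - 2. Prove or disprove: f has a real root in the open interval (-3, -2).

No.

f(-3) = -68 and f(-2) = -30, both negative.
The derivative f'(x) = 3x^2 - 6x + 4 is a quadratic with discriminant (-6)² − 4·3·4 = -12 < 0; it never vanishes, so it is always positive (sign of the leading coefficient).
So f is strictly increasing; between -3 and -2 its values lie between f(-3) = -68 and f(-2) = -30, all negative. Therefore f has no root in (-3, -2).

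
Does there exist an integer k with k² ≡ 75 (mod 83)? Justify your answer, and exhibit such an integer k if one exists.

k = 18 works: 18² = 324, and 324 − 75 = 249 = 3·83.

k = 18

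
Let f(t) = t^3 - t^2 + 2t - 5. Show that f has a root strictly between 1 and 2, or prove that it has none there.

Yes, f has a root in the interval.

f(1) = -3 and f(2) = 3, which have opposite signs.
f is continuous everywhere (it is a polynomial), in particular on [1, 2].
By the Intermediate Value Theorem, f takes the value 0 somewhere in the open interval.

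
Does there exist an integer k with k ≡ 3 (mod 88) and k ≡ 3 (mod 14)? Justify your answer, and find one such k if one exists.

k = 3

gcd(88, 14) = 2. A simultaneous solution exists iff 3 ≡ 3 (mod 2); here 3 mod 2 = 1 = 3 mod 2, so it does.
In fact k = 3 itself already satisfies 3 mod 14 = 3.
Check: 3 mod 88 = 3, 3 mod 14 = 3. ✓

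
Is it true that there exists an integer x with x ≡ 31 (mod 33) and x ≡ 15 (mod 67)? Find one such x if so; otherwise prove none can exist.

x = 1087

gcd(33, 67) = 1, so the Chinese Remainder Theorem guarantees exactly one residue class mod 2211 satisfying both.
Write x = 31 + 33t and require 31 + 33t ≡ 15 (mod 67), i.e. 33t ≡ 51 (mod 67).
Since 33·65 = 2145 = 32·67 + 1, the inverse of 33 mod 67 is 65.
Therefore t ≡ 65·51 = 3315 ≡ 32 (mod 67).
Taking t = 32 gives x = 31 + 33·32 = 1087.
Verify: 1087 = 32·33 + 31 and 1087 = 16·67 + 15. ✓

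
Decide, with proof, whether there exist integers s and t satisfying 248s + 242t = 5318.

s = 120, t = -101

Since gcd(248, 242) = 2 and 5318 = 2·2659, Bézout's identity guarantees a solution.
Dividing through by 2 reduces the equation to 124s + 121t = 2659.
Run the Euclidean algorithm on 124 and 121: 124 = 1·121 + 3, 121 = 40·3 + 1, 3 = 3·1 + 0.
Working back up the chain: 1 = 121 − 40·3 = 121 − 40·(124 − 1·121) = −40·124 + 41·121. So 124·(-40) + 121·41 = 1.
Scaling by 2659 gives the particular solution (s, t) = (-106360, 109019).
Adding 880·121 to s and subtracting 880·124 from t gives the tidier solution (120, -101).
Check: 248·120 + 242·(-101) = 29760 − 24442 = 5318. ✓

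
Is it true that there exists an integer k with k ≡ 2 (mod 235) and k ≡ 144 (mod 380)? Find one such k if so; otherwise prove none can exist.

gcd(235, 380) = 5. If k ≡ 2 (mod 235) and k ≡ 144 (mod 380), then k ≡ 2 (mod 5) and k ≡ 144 (mod 5).
However 2 ≡ 2 and 144 ≡ 4 (mod 5), and 2 ≠ 4.
Hence the system has no solution.

No, no such integer exists.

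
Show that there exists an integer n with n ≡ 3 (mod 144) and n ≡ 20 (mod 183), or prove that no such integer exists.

No such integer exists.

gcd(144, 183) = 3. If n ≡ 3 (mod 144) and n ≡ 20 (mod 183), then n ≡ 3 (mod 3) and n ≡ 20 (mod 3).
However 3 ≡ 0 and 20 ≡ 2 (mod 3), and 0 ≠ 2.
So no integer satisfies both congruences.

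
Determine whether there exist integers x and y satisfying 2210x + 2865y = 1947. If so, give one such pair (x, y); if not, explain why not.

There are no such integers.

Any value of 2210x + 2865y is a multiple of gcd(2210, 2865) = 5.
However 1947 leaves remainder 2 on division by 5.
So the equation is unsolvable over ℤ.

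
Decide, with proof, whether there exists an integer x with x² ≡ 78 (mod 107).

107 is prime, so by Euler's criterion 78 is a square mod 107 iff 78^((107−1)/2) = 78^53 ≡ 1 (mod 107).
Squaring successively (mod 107): 78^2 = 6084 ≡ 92; 78^4 ≡ 92² = 8464 ≡ 11; 78^8 ≡ 11² = 121 ≡ 14; 78^16 ≡ 14² = 196 ≡ 89; 78^32 ≡ 89² = 7921 ≡ 3.
Since 53 = 32 + 16 + 4 + 1, 78^53 ≡ 3 · 89 · 11 · 78; multiplying out mod 107: 3·89 = 267 ≡ 53, then 53·11 = 583 ≡ 48, then 48·78 = 3744 ≡ 106. Thus 78^53 ≡ 106 ≡ −1 (mod 107).
The value −1 means 78 is a non-residue modulo 107, so x² ≡ 78 (mod 107) is impossible.

There is no such integer.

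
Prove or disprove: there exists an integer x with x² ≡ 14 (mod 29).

Apply Euler's criterion with the prime 29: 14 is a quadratic residue iff 14^14 ≡ 1 (mod 29), and a non-residue iff it is ≡ −1.
Squaring successively (mod 29): 14^2 = 196 ≡ 22; 14^4 ≡ 22² = 484 ≡ 20; 14^8 ≡ 20² = 400 ≡ 23.
Since 14 = 8 + 4 + 2, 14^14 ≡ 23 · 20 · 22; multiplying out mod 29: 23·20 = 460 ≡ 25, then 25·22 = 550 ≡ 28. Thus 14^14 ≡ 28 ≡ −1 (mod 29).
The value −1 means 14 is a non-residue modulo 29, so x² ≡ 14 (mod 29) is impossible.

There is no such integer.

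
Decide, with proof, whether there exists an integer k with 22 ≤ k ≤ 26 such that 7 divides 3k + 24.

For k = 22, 23, …, 26 the values of 3k + 24 modulo 7 are 6, 2, 5, 1, 4 respectively.
None is 0, so 7 never divides 3k + 24 on this range.

No, no such integer k in that range exists.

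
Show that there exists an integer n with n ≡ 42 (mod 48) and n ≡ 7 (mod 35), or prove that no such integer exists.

Since 48 and 35 share no common factor, CRT says the pair of congruences has a solution (unique mod 1680).
Any solution of the first congruence is n = 42 + 48t; substituting into the second, 48t ≡ 7 − 42 ≡ 0 (mod 35).
48 ≡ 13 (mod 35), so this reads 13t ≡ 0 (mod 35). t = 0 satisfies this.
Taking t = 0 gives n = 42 + 48·0 = 42.
Check: 42 mod 48 = 42, 42 mod 35 = 7. ✓

n = 42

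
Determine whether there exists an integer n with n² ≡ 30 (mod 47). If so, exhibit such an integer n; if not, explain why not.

47 is prime, so by Euler's criterion 30 is a square mod 47 iff 30^((47−1)/2) = 30^23 ≡ 1 (mod 47).
Repeated squaring mod 47: 30^2 = 900 ≡ 7; 30^4 ≡ 7² = 49 ≡ 2; 30^8 ≡ 2² = 4 ≡ 4; 30^16 ≡ 4² = 16 ≡ 16.
Since 23 = 16 + 4 + 2 + 1, 30^23 ≡ 16 · 2 · 7 · 30; multiplying out mod 47: 16·2 = 32 ≡ 32, then 32·7 = 224 ≡ 36, then 36·30 = 1080 ≡ 46. Thus 30^23 ≡ 46 ≡ −1 (mod 47).
By Euler's criterion 30 is a quadratic non-residue mod 47: no n satisfies n² ≡ 30 (mod 47).

No, no such integer exists.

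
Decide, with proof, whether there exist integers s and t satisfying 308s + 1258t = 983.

There are no such integers.

Any value of 308s + 1258t is a multiple of gcd(308, 1258) = 2.
But 983 = 2·491 + 1, so 2 ∤ 983.
Hence no integers s, t satisfy the equation.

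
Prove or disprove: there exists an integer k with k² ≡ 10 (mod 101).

There is no such integer.

Apply Euler's criterion with the prime 101: 10 is a quadratic residue iff 10^50 ≡ 1 (mod 101), and a non-residue iff it is ≡ −1.
Repeated squaring mod 101: 10^2 = 100 ≡ 100; 10^4 ≡ 100² = 10000 ≡ 1; 10^8 ≡ 1² = 1 ≡ 1; 10^16 ≡ 1² = 1 ≡ 1; 10^32 ≡ 1² = 1 ≡ 1.
Since 50 = 32 + 16 + 2, 10^50 ≡ 1 · 1 · 100; multiplying out mod 101: 1·1 = 1 ≡ 1, then 1·100 = 100 ≡ 100. Thus 10^50 ≡ 100 ≡ −1 (mod 101).
By Euler's criterion 10 is a quadratic non-residue mod 101: no k satisfies k² ≡ 10 (mod 101).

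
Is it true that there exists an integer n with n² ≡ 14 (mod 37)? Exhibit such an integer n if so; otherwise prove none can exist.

37 is prime, so by Euler's criterion 14 is a square mod 37 iff 14^((37−1)/2) = 14^18 ≡ 1 (mod 37).
Repeated squaring mod 37: 14^2 = 196 ≡ 11; 14^4 ≡ 11² = 121 ≡ 10; 14^8 ≡ 10² = 100 ≡ 26; 14^16 ≡ 26² = 676 ≡ 10.
Since 18 = 16 + 2, 14^18 ≡ 10 · 11; multiplying out mod 37: 10·11 = 110 ≡ 36. Thus 14^18 ≡ 36 ≡ −1 (mod 37).
By Euler's criterion 14 is a quadratic non-residue mod 37: no n satisfies n² ≡ 14 (mod 37).

No such integer exists.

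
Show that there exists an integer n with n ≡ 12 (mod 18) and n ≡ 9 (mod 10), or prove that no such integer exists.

Both moduli are multiples of 2 = gcd(18, 10), so any solution would satisfy n ≡ 12 and n ≡ 9 modulo 2 simultaneously.
However 12 ≡ 0 and 9 ≡ 1 (mod 2), and 0 ≠ 1.
So no integer satisfies both congruences.

No such integer exists.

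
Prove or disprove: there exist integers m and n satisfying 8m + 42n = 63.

No such integers exist.

gcd(8, 42) = 2, so every integer of the form 8m + 42n is a multiple of 2.
But 63 is not a multiple of 2 (it leaves remainder 1).
Therefore 8m + 42n = 63 has no solution in integers.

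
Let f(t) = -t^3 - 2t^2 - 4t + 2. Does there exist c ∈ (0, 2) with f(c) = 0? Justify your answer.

Yes, such a c exists.

f(0) = 2 and f(2) = -22, which have opposite signs.
Since f is a polynomial it is continuous on [0, 2].
By the Intermediate Value Theorem f must vanish at some point of (0, 2).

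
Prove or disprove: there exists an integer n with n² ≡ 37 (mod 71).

n = 26

Take n = 26. Then 26² = 676 = 9·71 + 37, so 26² ≡ 37 (mod 71).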